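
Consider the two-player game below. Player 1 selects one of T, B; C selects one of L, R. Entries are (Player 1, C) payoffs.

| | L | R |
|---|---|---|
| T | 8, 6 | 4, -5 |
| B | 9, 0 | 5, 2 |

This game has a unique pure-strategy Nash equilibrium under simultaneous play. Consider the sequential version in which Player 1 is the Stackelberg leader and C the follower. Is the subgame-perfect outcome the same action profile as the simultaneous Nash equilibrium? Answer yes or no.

no

Backward induction with Player 1 moving first.
- T → C plays L (best of 6, -5); Player 1 gets 8.
- B → C plays R (best of 0, 2); Player 1 gets 5.
Maximizing over 8, 5, Player 1 chooses T. Subgame-perfect outcome: (T, L) with payoffs (8, 6).
Now find the simultaneous Nash equilibrium.
Player 1's best replies: L→B; R→B.
C's best replies: T→L; B→R.
Only (B, R) has each player best-responding; Nash payoffs (5, 2).
Sequential outcome (T, L) differs from the Nash profile (B, R).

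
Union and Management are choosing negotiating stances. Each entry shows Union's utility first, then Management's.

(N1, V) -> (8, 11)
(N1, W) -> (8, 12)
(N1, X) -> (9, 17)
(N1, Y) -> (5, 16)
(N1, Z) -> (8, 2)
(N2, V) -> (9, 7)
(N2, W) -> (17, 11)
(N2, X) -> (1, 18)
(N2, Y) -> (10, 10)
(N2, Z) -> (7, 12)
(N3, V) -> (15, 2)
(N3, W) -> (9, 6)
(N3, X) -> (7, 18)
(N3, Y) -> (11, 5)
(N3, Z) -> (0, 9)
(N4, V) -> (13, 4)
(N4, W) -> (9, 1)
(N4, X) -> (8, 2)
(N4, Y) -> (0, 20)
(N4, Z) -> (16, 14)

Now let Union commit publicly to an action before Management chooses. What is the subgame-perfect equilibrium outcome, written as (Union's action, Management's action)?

(N1, X)

Backward induction with Union moving first.
- N1 → Management plays X (best of 11, 12, 17, 16, 2); Union gets 9.
- N2 → Management plays X (best of 7, 11, 18, 10, 12); Union gets 1.
- N3 → Management plays X (best of 2, 6, 18, 5, 9); Union gets 7.
- N4 → Management plays Y (best of 4, 1, 2, 20, 14); Union gets 0.
Among 9, 1, 7, 0, the best is 9 at N1. Subgame-perfect outcome: (N1, X) with payoffs (9, 17).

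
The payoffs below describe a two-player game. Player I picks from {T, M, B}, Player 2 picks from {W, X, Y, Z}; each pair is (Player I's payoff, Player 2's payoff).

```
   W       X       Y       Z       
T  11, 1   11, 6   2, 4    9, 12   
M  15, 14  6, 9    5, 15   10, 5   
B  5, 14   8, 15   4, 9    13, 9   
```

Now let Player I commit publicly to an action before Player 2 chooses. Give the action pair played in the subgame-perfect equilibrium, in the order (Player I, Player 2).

Backward induction with Player I moving first.
- T: Player 2 compares 1, 6, 4, 12 and picks Z; Player I would get 9.
- M: Player 2 compares 14, 9, 15, 5 and picks Y; Player I would get 5.
- B: Player 2 compares 14, 15, 9, 9 and picks X; Player I would get 8.
Among 9, 5, 8, the best is 9 at T. Subgame-perfect outcome: (T, Z) with payoffs (9, 12).

(T, Z)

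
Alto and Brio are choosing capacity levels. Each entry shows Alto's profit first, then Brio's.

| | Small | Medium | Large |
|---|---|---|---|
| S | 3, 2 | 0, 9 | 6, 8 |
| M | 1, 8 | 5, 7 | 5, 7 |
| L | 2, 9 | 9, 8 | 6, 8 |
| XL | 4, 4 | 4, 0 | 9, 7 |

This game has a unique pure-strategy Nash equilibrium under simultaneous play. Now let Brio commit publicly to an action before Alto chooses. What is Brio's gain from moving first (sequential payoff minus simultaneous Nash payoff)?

1

Alto best-responds to each possible Brio move:
- Small: BR = XL, leader payoff 4.
- Medium: BR = L, leader payoff 8.
- Large: BR = XL, leader payoff 7.
Maximizing over 4, 8, 7, Brio chooses Medium. Subgame-perfect outcome: (L, Medium) with payoffs (9, 8).
For the simultaneous game, intersect best replies.
Alto's best replies: Small→XL; Medium→L; Large→XL.
Brio's best replies: S→Medium; M→Small; L→Small; XL→Large.
The unique mutual best reply is (XL, Large), giving (9, 7).
Brio's commitment gain: 8 − 7 = 1.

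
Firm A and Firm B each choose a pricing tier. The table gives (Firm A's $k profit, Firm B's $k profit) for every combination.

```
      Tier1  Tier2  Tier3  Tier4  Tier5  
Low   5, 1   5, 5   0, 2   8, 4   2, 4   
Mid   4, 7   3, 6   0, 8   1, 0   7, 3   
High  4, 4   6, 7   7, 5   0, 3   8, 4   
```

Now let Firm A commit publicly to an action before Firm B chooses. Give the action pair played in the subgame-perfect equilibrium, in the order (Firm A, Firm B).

Firm B best-responds to each possible Firm A move:
- Low: Firm B compares 1, 5, 2, 4, 4 and picks Tier2; Firm A would get 5.
- Mid: Firm B compares 7, 6, 8, 0, 3 and picks Tier3; Firm A would get 0.
- High: Firm B compares 4, 7, 5, 3, 4 and picks Tier2; Firm A would get 6.
Among 5, 0, 6, the best is 6 at High. Subgame-perfect outcome: (High, Tier2) with payoffs (6, 7).

(High, Tier2)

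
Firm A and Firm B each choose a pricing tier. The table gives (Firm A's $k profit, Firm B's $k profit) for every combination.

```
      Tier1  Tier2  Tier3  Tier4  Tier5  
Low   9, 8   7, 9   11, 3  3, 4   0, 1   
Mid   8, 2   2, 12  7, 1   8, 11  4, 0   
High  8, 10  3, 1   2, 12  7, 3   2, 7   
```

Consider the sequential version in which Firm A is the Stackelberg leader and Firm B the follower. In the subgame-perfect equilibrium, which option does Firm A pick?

Backward induction with Firm A moving first.
- Low → Firm B plays Tier2 (best of 8, 9, 3, 4, 1); Firm A gets 7.
- Mid → Firm B plays Tier2 (best of 2, 12, 1, 11, 0); Firm A gets 2.
- High → Firm B plays Tier3 (best of 10, 1, 12, 3, 7); Firm A gets 2.
Maximizing over 7, 2, 2, Firm A chooses Low. Subgame-perfect outcome: (Low, Tier2) with payoffs (7, 9).

Low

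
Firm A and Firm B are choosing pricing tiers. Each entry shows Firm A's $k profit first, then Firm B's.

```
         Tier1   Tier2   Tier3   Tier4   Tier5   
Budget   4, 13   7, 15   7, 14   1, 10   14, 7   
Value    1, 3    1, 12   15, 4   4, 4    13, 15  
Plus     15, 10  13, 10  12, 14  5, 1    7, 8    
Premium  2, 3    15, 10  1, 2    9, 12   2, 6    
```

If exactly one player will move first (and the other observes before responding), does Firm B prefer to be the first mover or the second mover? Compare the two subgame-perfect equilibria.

If Firm A leads: Firm B's best replies are Budget→Tier2, Value→Tier5, Plus→Tier3, Premium→Tier4; Firm A's induced payoffs 7, 13, 12, 9; outcome (Value, Tier5), payoffs (13, 15).
If Firm B leads: Firm A's best replies are Tier1→Plus, Tier2→Premium, Tier3→Value, Tier4→Premium, Tier5→Budget; Firm B's induced payoffs 10, 10, 4, 12, 7; outcome (Premium, Tier4), payoffs (9, 12).
Firm B gets 12 moving first and 15 moving second, so Firm B prefers to move second.

second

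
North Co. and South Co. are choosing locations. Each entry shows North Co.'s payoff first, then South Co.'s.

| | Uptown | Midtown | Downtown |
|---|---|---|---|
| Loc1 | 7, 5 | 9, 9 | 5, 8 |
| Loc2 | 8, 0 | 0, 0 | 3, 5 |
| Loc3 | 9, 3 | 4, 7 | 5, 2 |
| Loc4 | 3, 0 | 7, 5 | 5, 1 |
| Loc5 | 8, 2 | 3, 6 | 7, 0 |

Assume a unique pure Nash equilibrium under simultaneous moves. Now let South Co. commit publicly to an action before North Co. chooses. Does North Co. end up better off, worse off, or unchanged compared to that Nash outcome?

Solve by backward induction (South Co. leads).
- Uptown: North Co. compares 7, 8, 9, 3, 8 and picks Loc3; South Co. would get 3.
- Midtown: North Co. compares 9, 0, 4, 7, 3 and picks Loc1; South Co. would get 9.
- Downtown: North Co. compares 5, 3, 5, 5, 7 and picks Loc5; South Co. would get 0.
Maximizing over 3, 9, 0, South Co. chooses Midtown. Subgame-perfect outcome: (Loc1, Midtown) with payoffs (9, 9).
For the simultaneous game, intersect best replies.
North Co.'s best replies: Uptown→Loc3; Midtown→Loc1; Downtown→Loc5.
South Co.'s best replies: Loc1→Midtown; Loc2→Downtown; Loc3→Midtown; Loc4→Midtown; Loc5→Midtown.
Only (Loc1, Midtown) has each player best-responding; Nash payoffs (9, 9).
North Co. earns 9 sequentially versus 9 at the Nash outcome: unchanged.

unchanged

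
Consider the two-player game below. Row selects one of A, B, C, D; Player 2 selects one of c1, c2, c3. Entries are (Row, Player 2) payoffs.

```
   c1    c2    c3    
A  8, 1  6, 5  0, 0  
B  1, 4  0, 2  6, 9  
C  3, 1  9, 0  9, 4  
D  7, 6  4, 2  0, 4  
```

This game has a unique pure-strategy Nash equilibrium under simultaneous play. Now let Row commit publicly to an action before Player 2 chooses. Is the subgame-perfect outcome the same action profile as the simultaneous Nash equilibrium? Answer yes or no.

yes

Backward induction with Row moving first.
- A → Player 2 plays c2 (best of 1, 5, 0); Row gets 6.
- B → Player 2 plays c3 (best of 4, 2, 9); Row gets 6.
- C → Player 2 plays c3 (best of 1, 0, 4); Row gets 9.
- D → Player 2 plays c1 (best of 6, 2, 4); Row gets 7.
Among 6, 6, 9, 7, the best is 9 at C. Subgame-perfect outcome: (C, c3) with payoffs (9, 4).
For the simultaneous game, intersect best replies.
Row's best replies: c1→A; c2→C; c3→C.
Player 2's best replies: A→c2; B→c3; C→c3; D→c1.
The unique mutual best reply is (C, c3), giving (9, 4).
Sequential outcome (C, c3) coincides with the Nash profile (C, c3).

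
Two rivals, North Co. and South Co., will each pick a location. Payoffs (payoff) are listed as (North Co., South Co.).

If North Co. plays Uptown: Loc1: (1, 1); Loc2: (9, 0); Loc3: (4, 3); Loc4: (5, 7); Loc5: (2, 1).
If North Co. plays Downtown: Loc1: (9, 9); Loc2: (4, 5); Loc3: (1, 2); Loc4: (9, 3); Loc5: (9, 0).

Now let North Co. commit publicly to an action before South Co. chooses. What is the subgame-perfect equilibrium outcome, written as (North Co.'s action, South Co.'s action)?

Solve by backward induction (North Co. leads).
- Uptown → South Co. plays Loc4 (best of 1, 0, 3, 7, 1); North Co. gets 5.
- Downtown → South Co. plays Loc1 (best of 9, 5, 2, 3, 0); North Co. gets 9.
North Co.'s induced payoffs are 5, 9, so North Co. commits to Downtown. Subgame-perfect outcome: (Downtown, Loc1) with payoffs (9, 9).

(Downtown, Loc1)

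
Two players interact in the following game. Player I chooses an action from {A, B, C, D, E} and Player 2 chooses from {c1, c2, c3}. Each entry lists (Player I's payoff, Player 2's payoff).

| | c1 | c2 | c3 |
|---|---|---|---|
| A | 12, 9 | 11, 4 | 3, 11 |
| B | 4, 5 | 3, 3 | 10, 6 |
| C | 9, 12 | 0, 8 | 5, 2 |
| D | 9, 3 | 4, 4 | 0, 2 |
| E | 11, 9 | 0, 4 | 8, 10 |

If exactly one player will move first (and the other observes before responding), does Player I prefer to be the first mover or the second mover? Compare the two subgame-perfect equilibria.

second

If Player I leads: Player 2's best replies are A→c3, B→c3, C→c1, D→c2, E→c3; Player I's induced payoffs 3, 10, 9, 4, 8; outcome (B, c3), payoffs (10, 6).
If Player 2 leads: Player I's best replies are c1→A, c2→A, c3→B; Player 2's induced payoffs 9, 4, 6; outcome (A, c1), payoffs (12, 9).
Player I gets 10 moving first and 12 moving second, so Player I prefers to move second.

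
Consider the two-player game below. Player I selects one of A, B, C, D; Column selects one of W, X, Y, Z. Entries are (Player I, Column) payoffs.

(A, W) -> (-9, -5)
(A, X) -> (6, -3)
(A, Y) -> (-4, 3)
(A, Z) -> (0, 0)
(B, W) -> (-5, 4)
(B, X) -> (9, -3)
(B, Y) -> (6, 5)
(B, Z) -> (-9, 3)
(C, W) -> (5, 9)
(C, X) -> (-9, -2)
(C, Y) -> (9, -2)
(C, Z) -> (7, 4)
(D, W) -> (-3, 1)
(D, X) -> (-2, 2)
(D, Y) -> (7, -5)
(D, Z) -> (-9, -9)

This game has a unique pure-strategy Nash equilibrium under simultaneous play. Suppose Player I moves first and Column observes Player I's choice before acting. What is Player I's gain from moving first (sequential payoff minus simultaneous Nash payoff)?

1

Work backward from Column's decision.
- A: BR = Y, leader payoff -4.
- B: BR = Y, leader payoff 6.
- C: BR = W, leader payoff 5.
- D: BR = X, leader payoff -2.
Player I's induced payoffs are -4, 6, 5, -2, so Player I commits to B. Subgame-perfect outcome: (B, Y) with payoffs (6, 5).
For the simultaneous game, intersect best replies.
Player I's best replies: W→C; X→B; Y→C; Z→C.
Column's best replies: A→Y; B→Y; C→W; D→X.
Only (C, W) has each player best-responding; Nash payoffs (5, 9).
Player I's commitment gain: 6 − 5 = 1.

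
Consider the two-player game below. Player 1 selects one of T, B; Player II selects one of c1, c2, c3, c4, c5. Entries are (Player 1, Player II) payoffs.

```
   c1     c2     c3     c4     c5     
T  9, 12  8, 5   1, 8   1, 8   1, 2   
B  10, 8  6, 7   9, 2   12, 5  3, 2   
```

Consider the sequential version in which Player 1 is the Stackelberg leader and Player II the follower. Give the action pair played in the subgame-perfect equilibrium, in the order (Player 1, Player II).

Player II best-responds to each possible Player 1 move:
- T: BR = c1, leader payoff 9.
- B: BR = c1, leader payoff 10.
Among 9, 10, the best is 10 at B. Subgame-perfect outcome: (B, c1) with payoffs (10, 8).

(B, c1)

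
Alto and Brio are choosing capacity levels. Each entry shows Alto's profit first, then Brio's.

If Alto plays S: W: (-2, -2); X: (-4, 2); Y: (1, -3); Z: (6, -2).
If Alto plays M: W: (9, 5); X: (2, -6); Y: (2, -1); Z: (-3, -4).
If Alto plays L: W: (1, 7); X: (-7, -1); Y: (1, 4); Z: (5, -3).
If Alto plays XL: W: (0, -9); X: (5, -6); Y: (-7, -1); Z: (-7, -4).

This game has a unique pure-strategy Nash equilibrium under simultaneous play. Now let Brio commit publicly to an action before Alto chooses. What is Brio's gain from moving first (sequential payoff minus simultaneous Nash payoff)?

Alto best-responds to each possible Brio move:
- W → Alto plays M (best of -2, 9, 1, 0); Brio gets 5.
- X → Alto plays XL (best of -4, 2, -7, 5); Brio gets -6.
- Y → Alto plays M (best of 1, 2, 1, -7); Brio gets -1.
- Z → Alto plays S (best of 6, -3, 5, -7); Brio gets -2.
Brio's induced payoffs are 5, -6, -1, -2, so Brio commits to W. Subgame-perfect outcome: (M, W) with payoffs (9, 5).
Under simultaneous play:
Alto's best replies: W→M; X→XL; Y→M; Z→S.
Brio's best replies: S→X; M→W; L→W; XL→Y.
The unique mutual best reply is (M, W), giving (9, 5).
Brio's commitment gain: 5 − 5 = 0.

0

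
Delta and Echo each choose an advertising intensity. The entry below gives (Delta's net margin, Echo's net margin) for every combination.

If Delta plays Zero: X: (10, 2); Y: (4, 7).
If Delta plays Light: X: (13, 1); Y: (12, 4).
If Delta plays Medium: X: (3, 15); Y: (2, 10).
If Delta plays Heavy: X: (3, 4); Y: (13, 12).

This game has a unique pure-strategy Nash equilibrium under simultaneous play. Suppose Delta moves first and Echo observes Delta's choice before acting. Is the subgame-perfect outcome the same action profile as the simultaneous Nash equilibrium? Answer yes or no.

Echo best-responds to each possible Delta move:
- Zero → Echo plays Y (best of 2, 7); Delta gets 4.
- Light → Echo plays Y (best of 1, 4); Delta gets 12.
- Medium → Echo plays X (best of 15, 10); Delta gets 3.
- Heavy → Echo plays Y (best of 4, 12); Delta gets 13.
Among 4, 12, 3, 13, the best is 13 at Heavy. Subgame-perfect outcome: (Heavy, Y) with payoffs (13, 12).
For the simultaneous game, intersect best replies.
Delta's best replies: X→Light; Y→Heavy.
Echo's best replies: Zero→Y; Light→Y; Medium→X; Heavy→Y.
Only (Heavy, Y) has each player best-responding; Nash payoffs (13, 12).
Sequential outcome (Heavy, Y) coincides with the Nash profile (Heavy, Y).

yes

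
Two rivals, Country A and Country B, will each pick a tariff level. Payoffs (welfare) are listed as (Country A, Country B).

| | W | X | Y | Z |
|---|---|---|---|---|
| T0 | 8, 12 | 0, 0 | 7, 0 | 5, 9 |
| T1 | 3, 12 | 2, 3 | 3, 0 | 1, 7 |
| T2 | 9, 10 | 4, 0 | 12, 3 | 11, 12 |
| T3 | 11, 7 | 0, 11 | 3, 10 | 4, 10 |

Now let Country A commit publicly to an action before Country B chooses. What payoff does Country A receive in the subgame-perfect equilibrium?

11

Work backward from Country B's decision.
- T0: Country B compares 12, 0, 0, 9 and picks W; Country A would get 8.
- T1: Country B compares 12, 3, 0, 7 and picks W; Country A would get 3.
- T2: Country B compares 10, 0, 3, 12 and picks Z; Country A would get 11.
- T3: Country B compares 7, 11, 10, 10 and picks X; Country A would get 0.
Among 8, 3, 11, 0, the best is 11 at T2. Subgame-perfect outcome: (T2, Z) with payoffs (11, 12).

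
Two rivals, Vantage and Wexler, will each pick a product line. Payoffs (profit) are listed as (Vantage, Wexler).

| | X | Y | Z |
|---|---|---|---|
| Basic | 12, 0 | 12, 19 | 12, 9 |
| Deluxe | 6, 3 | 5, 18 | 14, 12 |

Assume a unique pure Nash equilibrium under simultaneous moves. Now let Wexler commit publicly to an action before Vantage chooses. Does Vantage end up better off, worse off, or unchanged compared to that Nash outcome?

Solve by backward induction (Wexler leads).
- X → Vantage plays Basic (best of 12, 6); Wexler gets 0.
- Y → Vantage plays Basic (best of 12, 5); Wexler gets 19.
- Z → Vantage plays Deluxe (best of 12, 14); Wexler gets 12.
Maximizing over 0, 19, 12, Wexler chooses Y. Subgame-perfect outcome: (Basic, Y) with payoffs (12, 19).
For the simultaneous game, intersect best replies.
Vantage's best replies: X→Basic; Y→Basic; Z→Deluxe.
Wexler's best replies: Basic→Y; Deluxe→Y.
The unique mutual best reply is (Basic, Y), giving (12, 19).
Vantage earns 12 sequentially versus 12 at the Nash outcome: unchanged.

unchanged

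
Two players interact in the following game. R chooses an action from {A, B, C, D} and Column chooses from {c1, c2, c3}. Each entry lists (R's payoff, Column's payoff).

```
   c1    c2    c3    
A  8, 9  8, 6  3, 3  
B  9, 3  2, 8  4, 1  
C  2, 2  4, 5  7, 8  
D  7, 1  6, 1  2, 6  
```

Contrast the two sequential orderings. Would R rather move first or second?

first

If R leads: Column's best replies are A→c1, B→c2, C→c3, D→c3; R's induced payoffs 8, 2, 7, 2; outcome (A, c1), payoffs (8, 9).
If Column leads: R's best replies are c1→B, c2→A, c3→C; Column's induced payoffs 3, 6, 8; outcome (C, c3), payoffs (7, 8).
R gets 8 moving first and 7 moving second, so R prefers to move first.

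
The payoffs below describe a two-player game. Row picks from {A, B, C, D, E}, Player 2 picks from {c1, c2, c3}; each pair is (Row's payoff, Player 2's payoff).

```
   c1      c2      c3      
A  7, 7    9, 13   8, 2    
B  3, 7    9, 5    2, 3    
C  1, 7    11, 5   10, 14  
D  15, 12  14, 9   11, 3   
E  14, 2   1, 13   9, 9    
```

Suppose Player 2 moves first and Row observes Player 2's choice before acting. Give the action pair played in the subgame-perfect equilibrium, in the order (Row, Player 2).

(D, c1)

Work backward from Row's decision.
- c1: Row compares 7, 3, 1, 15, 14 and picks D; Player 2 would get 12.
- c2: Row compares 9, 9, 11, 14, 1 and picks D; Player 2 would get 9.
- c3: Row compares 8, 2, 10, 11, 9 and picks D; Player 2 would get 3.
Among 12, 9, 3, the best is 12 at c1. Subgame-perfect outcome: (D, c1) with payoffs (15, 12).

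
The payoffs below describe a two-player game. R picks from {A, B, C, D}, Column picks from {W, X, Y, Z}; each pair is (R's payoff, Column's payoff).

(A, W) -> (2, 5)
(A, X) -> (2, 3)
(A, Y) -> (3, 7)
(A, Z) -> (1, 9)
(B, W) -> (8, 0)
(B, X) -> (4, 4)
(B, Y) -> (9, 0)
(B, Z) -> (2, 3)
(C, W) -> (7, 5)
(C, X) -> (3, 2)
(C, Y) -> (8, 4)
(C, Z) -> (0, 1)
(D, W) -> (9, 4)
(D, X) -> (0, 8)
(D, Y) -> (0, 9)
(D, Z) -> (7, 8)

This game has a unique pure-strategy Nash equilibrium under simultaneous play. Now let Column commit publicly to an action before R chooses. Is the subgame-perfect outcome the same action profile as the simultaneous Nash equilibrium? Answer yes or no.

R best-responds to each possible Column move:
- W: BR = D, leader payoff 4.
- X: BR = B, leader payoff 4.
- Y: BR = B, leader payoff 0.
- Z: BR = D, leader payoff 8.
Column's induced payoffs are 4, 4, 0, 8, so Column commits to Z. Subgame-perfect outcome: (D, Z) with payoffs (7, 8).
For the simultaneous game, intersect best replies.
R's best replies: W→D; X→B; Y→B; Z→D.
Column's best replies: A→Z; B→X; C→W; D→Y.
The unique mutual best reply is (B, X), giving (4, 4).
Sequential outcome (D, Z) differs from the Nash profile (B, X).

no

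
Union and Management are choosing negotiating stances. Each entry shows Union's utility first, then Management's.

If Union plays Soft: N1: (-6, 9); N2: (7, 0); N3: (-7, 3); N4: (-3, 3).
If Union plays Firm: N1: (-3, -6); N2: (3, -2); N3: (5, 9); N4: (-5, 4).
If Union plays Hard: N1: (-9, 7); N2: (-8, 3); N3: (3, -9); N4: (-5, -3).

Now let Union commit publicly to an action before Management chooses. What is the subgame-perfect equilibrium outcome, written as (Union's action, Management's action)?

(Firm, N3)

Solve by backward induction (Union leads).
- Soft → Management plays N1 (best of 9, 0, 3, 3); Union gets -6.
- Firm → Management plays N3 (best of -6, -2, 9, 4); Union gets 5.
- Hard → Management plays N1 (best of 7, 3, -9, -3); Union gets -9.
Union's induced payoffs are -6, 5, -9, so Union commits to Firm. Subgame-perfect outcome: (Firm, N3) with payoffs (5, 9).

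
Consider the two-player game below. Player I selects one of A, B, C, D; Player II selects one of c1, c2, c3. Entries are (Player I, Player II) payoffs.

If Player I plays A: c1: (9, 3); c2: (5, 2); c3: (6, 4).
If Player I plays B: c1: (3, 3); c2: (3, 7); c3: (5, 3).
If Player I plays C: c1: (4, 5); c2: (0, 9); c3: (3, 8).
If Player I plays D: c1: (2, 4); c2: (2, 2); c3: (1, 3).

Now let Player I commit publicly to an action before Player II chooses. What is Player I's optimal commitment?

Solve by backward induction (Player I leads).
- A → Player II plays c3 (best of 3, 2, 4); Player I gets 6.
- B → Player II plays c2 (best of 3, 7, 3); Player I gets 3.
- C → Player II plays c2 (best of 5, 9, 8); Player I gets 0.
- D → Player II plays c1 (best of 4, 2, 3); Player I gets 2.
Among 6, 3, 0, 2, the best is 6 at A. Subgame-perfect outcome: (A, c3) with payoffs (6, 4).

A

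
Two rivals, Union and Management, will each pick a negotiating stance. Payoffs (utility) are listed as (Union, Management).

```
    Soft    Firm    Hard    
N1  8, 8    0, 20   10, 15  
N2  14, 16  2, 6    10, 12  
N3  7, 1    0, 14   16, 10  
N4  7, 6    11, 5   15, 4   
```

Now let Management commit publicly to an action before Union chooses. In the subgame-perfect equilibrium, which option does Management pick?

Soft

Union best-responds to each possible Management move:
- Soft: BR = N2, leader payoff 16.
- Firm: BR = N4, leader payoff 5.
- Hard: BR = N3, leader payoff 10.
Management's induced payoffs are 16, 5, 10, so Management commits to Soft. Subgame-perfect outcome: (N2, Soft) with payoffs (14, 16).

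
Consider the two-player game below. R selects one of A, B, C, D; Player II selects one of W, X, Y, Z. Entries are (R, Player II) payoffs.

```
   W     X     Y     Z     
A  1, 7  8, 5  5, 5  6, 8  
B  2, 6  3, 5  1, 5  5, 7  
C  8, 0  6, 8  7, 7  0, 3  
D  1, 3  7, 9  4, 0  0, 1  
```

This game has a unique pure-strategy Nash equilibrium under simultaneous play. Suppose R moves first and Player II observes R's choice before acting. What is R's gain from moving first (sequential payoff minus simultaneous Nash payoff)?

1

Work backward from Player II's decision.
- A: Player II compares 7, 5, 5, 8 and picks Z; R would get 6.
- B: Player II compares 6, 5, 5, 7 and picks Z; R would get 5.
- C: Player II compares 0, 8, 7, 3 and picks X; R would get 6.
- D: Player II compares 3, 9, 0, 1 and picks X; R would get 7.
Among 6, 5, 6, 7, the best is 7 at D. Subgame-perfect outcome: (D, X) with payoffs (7, 9).
Under simultaneous play:
R's best replies: W→C; X→A; Y→C; Z→A.
Player II's best replies: A→Z; B→Z; C→X; D→X.
Only (A, Z) has each player best-responding; Nash payoffs (6, 8).
R's commitment gain: 7 − 6 = 1.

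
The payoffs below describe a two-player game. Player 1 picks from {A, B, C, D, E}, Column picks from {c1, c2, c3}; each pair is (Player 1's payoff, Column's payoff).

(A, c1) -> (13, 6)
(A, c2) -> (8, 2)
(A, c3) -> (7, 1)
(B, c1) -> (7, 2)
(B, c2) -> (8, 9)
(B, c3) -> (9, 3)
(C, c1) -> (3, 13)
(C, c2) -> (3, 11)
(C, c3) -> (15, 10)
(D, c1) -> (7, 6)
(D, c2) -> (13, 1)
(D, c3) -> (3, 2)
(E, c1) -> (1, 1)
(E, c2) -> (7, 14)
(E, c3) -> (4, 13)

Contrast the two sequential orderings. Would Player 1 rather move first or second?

If Player 1 leads: Column's best replies are A→c1, B→c2, C→c1, D→c1, E→c2; Player 1's induced payoffs 13, 8, 3, 7, 7; outcome (A, c1), payoffs (13, 6).
If Column leads: Player 1's best replies are c1→A, c2→D, c3→C; Column's induced payoffs 6, 1, 10; outcome (C, c3), payoffs (15, 10).
Player 1 gets 13 moving first and 15 moving second, so Player 1 prefers to move second.

second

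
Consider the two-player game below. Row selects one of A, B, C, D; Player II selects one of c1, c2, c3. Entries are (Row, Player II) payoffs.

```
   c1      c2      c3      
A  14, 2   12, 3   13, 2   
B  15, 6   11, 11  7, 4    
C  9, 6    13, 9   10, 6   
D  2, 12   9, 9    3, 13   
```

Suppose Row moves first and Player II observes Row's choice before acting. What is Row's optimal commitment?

Player II best-responds to each possible Row move:
- A → Player II plays c2 (best of 2, 3, 2); Row gets 12.
- B → Player II plays c2 (best of 6, 11, 4); Row gets 11.
- C → Player II plays c2 (best of 6, 9, 6); Row gets 13.
- D → Player II plays c3 (best of 12, 9, 13); Row gets 3.
Among 12, 11, 13, 3, the best is 13 at C. Subgame-perfect outcome: (C, c2) with payoffs (13, 9).

C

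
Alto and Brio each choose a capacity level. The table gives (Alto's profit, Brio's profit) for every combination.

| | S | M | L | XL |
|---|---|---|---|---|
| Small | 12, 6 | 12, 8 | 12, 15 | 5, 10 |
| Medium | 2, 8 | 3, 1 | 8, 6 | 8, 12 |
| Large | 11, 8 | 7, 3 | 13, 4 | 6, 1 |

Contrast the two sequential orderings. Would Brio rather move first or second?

second

If Alto leads: Brio's best replies are Small→L, Medium→XL, Large→S; Alto's induced payoffs 12, 8, 11; outcome (Small, L), payoffs (12, 15).
If Brio leads: Alto's best replies are S→Small, M→Small, L→Large, XL→Medium; Brio's induced payoffs 6, 8, 4, 12; outcome (Medium, XL), payoffs (8, 12).
Brio gets 12 moving first and 15 moving second, so Brio prefers to move second.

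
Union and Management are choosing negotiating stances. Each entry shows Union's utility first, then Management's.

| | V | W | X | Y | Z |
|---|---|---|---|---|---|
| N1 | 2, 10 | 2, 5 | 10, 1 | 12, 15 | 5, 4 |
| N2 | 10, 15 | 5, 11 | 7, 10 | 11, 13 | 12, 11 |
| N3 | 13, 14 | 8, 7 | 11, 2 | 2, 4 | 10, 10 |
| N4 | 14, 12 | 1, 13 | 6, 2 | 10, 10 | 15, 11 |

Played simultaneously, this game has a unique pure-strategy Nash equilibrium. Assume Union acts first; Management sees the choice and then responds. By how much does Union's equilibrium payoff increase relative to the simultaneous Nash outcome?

1

Backward induction with Union moving first.
- N1: BR = Y, leader payoff 12.
- N2: BR = V, leader payoff 10.
- N3: BR = V, leader payoff 13.
- N4: BR = W, leader payoff 1.
Maximizing over 12, 10, 13, 1, Union chooses N3. Subgame-perfect outcome: (N3, V) with payoffs (13, 14).
Now find the simultaneous Nash equilibrium.
Union's best replies: V→N4; W→N3; X→N3; Y→N1; Z→N4.
Management's best replies: N1→Y; N2→V; N3→V; N4→W.
The unique mutual best reply is (N1, Y), giving (12, 15).
Union's commitment gain: 13 − 12 = 1.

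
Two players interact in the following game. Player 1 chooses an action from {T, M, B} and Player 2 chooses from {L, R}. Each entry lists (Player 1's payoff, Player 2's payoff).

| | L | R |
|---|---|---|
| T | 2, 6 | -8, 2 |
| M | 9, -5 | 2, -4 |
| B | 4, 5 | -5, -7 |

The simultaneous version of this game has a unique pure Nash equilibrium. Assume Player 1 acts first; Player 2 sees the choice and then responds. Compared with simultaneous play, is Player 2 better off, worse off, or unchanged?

Work backward from Player 2's decision.
- T → Player 2 plays L (best of 6, 2); Player 1 gets 2.
- M → Player 2 plays R (best of -5, -4); Player 1 gets 2.
- B → Player 2 plays L (best of 5, -7); Player 1 gets 4.
Maximizing over 2, 2, 4, Player 1 chooses B. Subgame-perfect outcome: (B, L) with payoffs (4, 5).
For the simultaneous game, intersect best replies.
Player 1's best replies: L→M; R→M.
Player 2's best replies: T→L; M→R; B→L.
The unique mutual best reply is (M, R), giving (2, -4).
Player 2 earns 5 sequentially versus -4 at the Nash outcome: better off.

better off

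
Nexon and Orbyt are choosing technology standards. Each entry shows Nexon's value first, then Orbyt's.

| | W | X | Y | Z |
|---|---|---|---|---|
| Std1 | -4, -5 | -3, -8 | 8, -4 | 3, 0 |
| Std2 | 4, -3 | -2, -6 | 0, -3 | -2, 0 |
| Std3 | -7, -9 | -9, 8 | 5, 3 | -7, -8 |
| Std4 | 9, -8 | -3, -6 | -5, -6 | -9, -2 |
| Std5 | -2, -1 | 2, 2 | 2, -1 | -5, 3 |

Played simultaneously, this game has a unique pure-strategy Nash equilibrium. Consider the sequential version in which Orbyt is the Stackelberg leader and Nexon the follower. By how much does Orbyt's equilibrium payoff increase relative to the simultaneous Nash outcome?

Work backward from Nexon's decision.
- W → Nexon plays Std4 (best of -4, 4, -7, 9, -2); Orbyt gets -8.
- X → Nexon plays Std5 (best of -3, -2, -9, -3, 2); Orbyt gets 2.
- Y → Nexon plays Std1 (best of 8, 0, 5, -5, 2); Orbyt gets -4.
- Z → Nexon plays Std1 (best of 3, -2, -7, -9, -5); Orbyt gets 0.
Orbyt's induced payoffs are -8, 2, -4, 0, so Orbyt commits to X. Subgame-perfect outcome: (Std5, X) with payoffs (2, 2).
For the simultaneous game, intersect best replies.
Nexon's best replies: W→Std4; X→Std5; Y→Std1; Z→Std1.
Orbyt's best replies: Std1→Z; Std2→Z; Std3→X; Std4→Z; Std5→Z.
The unique mutual best reply is (Std1, Z), giving (3, 0).
Orbyt's commitment gain: 2 − 0 = 2.

2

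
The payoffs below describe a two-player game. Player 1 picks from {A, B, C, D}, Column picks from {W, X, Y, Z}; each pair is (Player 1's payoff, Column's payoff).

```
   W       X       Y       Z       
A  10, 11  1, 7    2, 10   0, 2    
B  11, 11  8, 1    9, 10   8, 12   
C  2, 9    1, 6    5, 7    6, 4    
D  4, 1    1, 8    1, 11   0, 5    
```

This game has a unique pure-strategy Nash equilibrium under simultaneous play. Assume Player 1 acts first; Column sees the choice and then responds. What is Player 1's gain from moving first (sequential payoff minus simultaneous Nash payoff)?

Work backward from Column's decision.
- A: BR = W, leader payoff 10.
- B: BR = Z, leader payoff 8.
- C: BR = W, leader payoff 2.
- D: BR = Y, leader payoff 1.
Among 10, 8, 2, 1, the best is 10 at A. Subgame-perfect outcome: (A, W) with payoffs (10, 11).
Under simultaneous play:
Player 1's best replies: W→B; X→B; Y→B; Z→B.
Column's best replies: A→W; B→Z; C→W; D→Y.
Only (B, Z) has each player best-responding; Nash payoffs (8, 12).
Player 1's commitment gain: 10 − 8 = 2.

2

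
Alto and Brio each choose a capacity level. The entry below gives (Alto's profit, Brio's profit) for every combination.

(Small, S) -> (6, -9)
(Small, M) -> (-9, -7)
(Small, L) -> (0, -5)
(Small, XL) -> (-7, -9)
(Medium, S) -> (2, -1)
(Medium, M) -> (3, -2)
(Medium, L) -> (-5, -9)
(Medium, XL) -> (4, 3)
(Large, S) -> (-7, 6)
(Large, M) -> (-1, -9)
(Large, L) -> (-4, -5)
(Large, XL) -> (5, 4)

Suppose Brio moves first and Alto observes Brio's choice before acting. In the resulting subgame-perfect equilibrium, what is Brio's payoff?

4

Solve by backward induction (Brio leads).
- S: Alto compares 6, 2, -7 and picks Small; Brio would get -9.
- M: Alto compares -9, 3, -1 and picks Medium; Brio would get -2.
- L: Alto compares 0, -5, -4 and picks Small; Brio would get -5.
- XL: Alto compares -7, 4, 5 and picks Large; Brio would get 4.
Brio's induced payoffs are -9, -2, -5, 4, so Brio commits to XL. Subgame-perfect outcome: (Large, XL) with payoffs (5, 4).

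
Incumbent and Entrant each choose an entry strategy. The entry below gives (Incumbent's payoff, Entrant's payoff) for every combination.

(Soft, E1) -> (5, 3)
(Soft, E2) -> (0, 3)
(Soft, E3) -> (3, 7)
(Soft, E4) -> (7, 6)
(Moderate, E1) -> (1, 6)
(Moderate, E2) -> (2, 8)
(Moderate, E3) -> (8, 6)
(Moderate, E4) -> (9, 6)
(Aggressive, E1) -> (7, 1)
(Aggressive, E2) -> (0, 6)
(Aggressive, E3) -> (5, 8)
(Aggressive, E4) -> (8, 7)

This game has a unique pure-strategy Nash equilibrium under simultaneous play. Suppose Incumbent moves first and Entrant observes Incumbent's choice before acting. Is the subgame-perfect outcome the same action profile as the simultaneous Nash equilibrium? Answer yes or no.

Backward induction with Incumbent moving first.
- Soft: Entrant compares 3, 3, 7, 6 and picks E3; Incumbent would get 3.
- Moderate: Entrant compares 6, 8, 6, 6 and picks E2; Incumbent would get 2.
- Aggressive: Entrant compares 1, 6, 8, 7 and picks E3; Incumbent would get 5.
Among 3, 2, 5, the best is 5 at Aggressive. Subgame-perfect outcome: (Aggressive, E3) with payoffs (5, 8).
Now find the simultaneous Nash equilibrium.
Incumbent's best replies: E1→Aggressive; E2→Moderate; E3→Moderate; E4→Moderate.
Entrant's best replies: Soft→E3; Moderate→E2; Aggressive→E3.
Only (Moderate, E2) has each player best-responding; Nash payoffs (2, 8).
Sequential outcome (Aggressive, E3) differs from the Nash profile (Moderate, E2).

no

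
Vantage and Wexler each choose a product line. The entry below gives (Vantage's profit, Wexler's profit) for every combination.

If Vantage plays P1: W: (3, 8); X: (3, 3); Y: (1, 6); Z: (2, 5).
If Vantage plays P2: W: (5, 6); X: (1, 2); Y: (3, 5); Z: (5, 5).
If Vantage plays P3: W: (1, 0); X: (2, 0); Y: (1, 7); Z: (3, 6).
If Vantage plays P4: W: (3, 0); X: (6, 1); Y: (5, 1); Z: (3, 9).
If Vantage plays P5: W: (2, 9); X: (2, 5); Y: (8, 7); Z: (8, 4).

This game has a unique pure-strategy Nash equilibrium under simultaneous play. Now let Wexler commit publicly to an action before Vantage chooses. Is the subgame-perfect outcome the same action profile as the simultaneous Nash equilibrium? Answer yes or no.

no

Backward induction with Wexler moving first.
- W: Vantage compares 3, 5, 1, 3, 2 and picks P2; Wexler would get 6.
- X: Vantage compares 3, 1, 2, 6, 2 and picks P4; Wexler would get 1.
- Y: Vantage compares 1, 3, 1, 5, 8 and picks P5; Wexler would get 7.
- Z: Vantage compares 2, 5, 3, 3, 8 and picks P5; Wexler would get 4.
Maximizing over 6, 1, 7, 4, Wexler chooses Y. Subgame-perfect outcome: (P5, Y) with payoffs (8, 7).
Now find the simultaneous Nash equilibrium.
Vantage's best replies: W→P2; X→P4; Y→P5; Z→P5.
Wexler's best replies: P1→W; P2→W; P3→Y; P4→Z; P5→W.
The unique mutual best reply is (P2, W), giving (5, 6).
Sequential outcome (P5, Y) differs from the Nash profile (P2, W).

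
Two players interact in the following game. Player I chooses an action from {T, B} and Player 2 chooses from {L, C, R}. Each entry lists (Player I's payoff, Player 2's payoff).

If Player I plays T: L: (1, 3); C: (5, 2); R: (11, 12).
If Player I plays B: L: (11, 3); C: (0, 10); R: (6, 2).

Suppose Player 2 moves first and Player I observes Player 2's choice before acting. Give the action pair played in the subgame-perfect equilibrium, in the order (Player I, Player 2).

Solve by backward induction (Player 2 leads).
- L: BR = B, leader payoff 3.
- C: BR = T, leader payoff 2.
- R: BR = T, leader payoff 12.
Maximizing over 3, 2, 12, Player 2 chooses R. Subgame-perfect outcome: (T, R) with payoffs (11, 12).

(T, R)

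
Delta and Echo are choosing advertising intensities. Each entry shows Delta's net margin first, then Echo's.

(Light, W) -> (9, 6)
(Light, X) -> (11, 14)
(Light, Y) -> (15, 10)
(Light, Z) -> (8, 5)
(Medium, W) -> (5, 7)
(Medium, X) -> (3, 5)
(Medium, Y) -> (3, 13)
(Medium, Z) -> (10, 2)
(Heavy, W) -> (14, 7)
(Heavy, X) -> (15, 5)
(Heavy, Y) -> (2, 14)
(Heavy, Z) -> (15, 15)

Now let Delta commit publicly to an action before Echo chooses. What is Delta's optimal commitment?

Solve by backward induction (Delta leads).
- Light: BR = X, leader payoff 11.
- Medium: BR = Y, leader payoff 3.
- Heavy: BR = Z, leader payoff 15.
Delta's induced payoffs are 11, 3, 15, so Delta commits to Heavy. Subgame-perfect outcome: (Heavy, Z) with payoffs (15, 15).

Heavy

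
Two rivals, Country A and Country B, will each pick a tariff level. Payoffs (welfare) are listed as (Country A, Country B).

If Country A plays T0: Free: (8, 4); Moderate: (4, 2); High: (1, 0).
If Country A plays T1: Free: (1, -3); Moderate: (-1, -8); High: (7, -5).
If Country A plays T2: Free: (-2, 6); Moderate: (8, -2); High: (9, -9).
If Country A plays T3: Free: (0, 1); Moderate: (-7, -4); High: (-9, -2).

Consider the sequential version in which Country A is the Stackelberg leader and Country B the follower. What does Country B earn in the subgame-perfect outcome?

Solve by backward induction (Country A leads).
- T0 → Country B plays Free (best of 4, 2, 0); Country A gets 8.
- T1 → Country B plays Free (best of -3, -8, -5); Country A gets 1.
- T2 → Country B plays Free (best of 6, -2, -9); Country A gets -2.
- T3 → Country B plays Free (best of 1, -4, -2); Country A gets 0.
Country A's induced payoffs are 8, 1, -2, 0, so Country A commits to T0. Subgame-perfect outcome: (T0, Free) with payoffs (8, 4).

4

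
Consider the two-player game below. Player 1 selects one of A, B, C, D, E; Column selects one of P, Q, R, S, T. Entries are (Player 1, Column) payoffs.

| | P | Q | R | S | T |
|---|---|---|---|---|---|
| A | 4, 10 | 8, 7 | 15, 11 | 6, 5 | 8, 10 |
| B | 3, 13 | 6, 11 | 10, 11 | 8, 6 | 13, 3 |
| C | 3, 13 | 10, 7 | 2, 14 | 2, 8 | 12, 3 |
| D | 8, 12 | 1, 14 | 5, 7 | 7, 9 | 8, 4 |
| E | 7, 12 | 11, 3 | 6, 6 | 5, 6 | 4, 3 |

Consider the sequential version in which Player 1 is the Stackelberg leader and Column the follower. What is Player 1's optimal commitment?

Backward induction with Player 1 moving first.
- A → Column plays R (best of 10, 7, 11, 5, 10); Player 1 gets 15.
- B → Column plays P (best of 13, 11, 11, 6, 3); Player 1 gets 3.
- C → Column plays R (best of 13, 7, 14, 8, 3); Player 1 gets 2.
- D → Column plays Q (best of 12, 14, 7, 9, 4); Player 1 gets 1.
- E → Column plays P (best of 12, 3, 6, 6, 3); Player 1 gets 7.
Player 1's induced payoffs are 15, 3, 2, 1, 7, so Player 1 commits to A. Subgame-perfect outcome: (A, R) with payoffs (15, 11).

A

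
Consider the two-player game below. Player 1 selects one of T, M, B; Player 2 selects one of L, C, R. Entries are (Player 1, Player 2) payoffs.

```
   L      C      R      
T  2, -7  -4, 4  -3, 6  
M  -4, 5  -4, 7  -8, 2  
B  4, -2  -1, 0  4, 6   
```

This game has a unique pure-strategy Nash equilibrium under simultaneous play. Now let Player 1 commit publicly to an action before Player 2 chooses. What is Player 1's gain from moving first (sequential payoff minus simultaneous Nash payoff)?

Player 2 best-responds to each possible Player 1 move:
- T → Player 2 plays R (best of -7, 4, 6); Player 1 gets -3.
- M → Player 2 plays C (best of 5, 7, 2); Player 1 gets -4.
- B → Player 2 plays R (best of -2, 0, 6); Player 1 gets 4.
Among -3, -4, 4, the best is 4 at B. Subgame-perfect outcome: (B, R) with payoffs (4, 6).
For the simultaneous game, intersect best replies.
Player 1's best replies: L→B; C→B; R→B.
Player 2's best replies: T→R; M→C; B→R.
Only (B, R) has each player best-responding; Nash payoffs (4, 6).
Player 1's commitment gain: 4 − 4 = 0.

0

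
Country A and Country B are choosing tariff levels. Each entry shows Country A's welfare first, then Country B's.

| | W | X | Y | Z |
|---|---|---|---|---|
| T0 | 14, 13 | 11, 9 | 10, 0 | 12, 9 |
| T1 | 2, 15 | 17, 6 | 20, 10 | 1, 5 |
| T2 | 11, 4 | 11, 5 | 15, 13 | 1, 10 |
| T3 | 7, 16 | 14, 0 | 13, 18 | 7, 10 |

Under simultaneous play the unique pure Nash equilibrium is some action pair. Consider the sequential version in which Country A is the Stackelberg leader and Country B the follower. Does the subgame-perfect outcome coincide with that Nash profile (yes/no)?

no

Country B best-responds to each possible Country A move:
- T0: Country B compares 13, 9, 0, 9 and picks W; Country A would get 14.
- T1: Country B compares 15, 6, 10, 5 and picks W; Country A would get 2.
- T2: Country B compares 4, 5, 13, 10 and picks Y; Country A would get 15.
- T3: Country B compares 16, 0, 18, 10 and picks Y; Country A would get 13.
Among 14, 2, 15, 13, the best is 15 at T2. Subgame-perfect outcome: (T2, Y) with payoffs (15, 13).
Under simultaneous play:
Country A's best replies: W→T0; X→T1; Y→T1; Z→T0.
Country B's best replies: T0→W; T1→W; T2→Y; T3→Y.
The unique mutual best reply is (T0, W), giving (14, 13).
Sequential outcome (T2, Y) differs from the Nash profile (T0, W).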